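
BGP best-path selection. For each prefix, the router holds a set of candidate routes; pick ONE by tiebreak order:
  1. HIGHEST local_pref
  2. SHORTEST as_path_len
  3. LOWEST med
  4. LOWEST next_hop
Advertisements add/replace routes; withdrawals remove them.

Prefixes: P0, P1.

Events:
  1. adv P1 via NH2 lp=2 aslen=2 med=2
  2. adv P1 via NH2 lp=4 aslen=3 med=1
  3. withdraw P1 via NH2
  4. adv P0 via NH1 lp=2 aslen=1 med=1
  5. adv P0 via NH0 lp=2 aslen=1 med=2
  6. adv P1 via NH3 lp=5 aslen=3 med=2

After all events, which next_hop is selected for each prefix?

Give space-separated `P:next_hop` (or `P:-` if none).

Answer: P0:NH1 P1:NH3

Derivation:
Op 1: best P0=- P1=NH2
Op 2: best P0=- P1=NH2
Op 3: best P0=- P1=-
Op 4: best P0=NH1 P1=-
Op 5: best P0=NH1 P1=-
Op 6: best P0=NH1 P1=NH3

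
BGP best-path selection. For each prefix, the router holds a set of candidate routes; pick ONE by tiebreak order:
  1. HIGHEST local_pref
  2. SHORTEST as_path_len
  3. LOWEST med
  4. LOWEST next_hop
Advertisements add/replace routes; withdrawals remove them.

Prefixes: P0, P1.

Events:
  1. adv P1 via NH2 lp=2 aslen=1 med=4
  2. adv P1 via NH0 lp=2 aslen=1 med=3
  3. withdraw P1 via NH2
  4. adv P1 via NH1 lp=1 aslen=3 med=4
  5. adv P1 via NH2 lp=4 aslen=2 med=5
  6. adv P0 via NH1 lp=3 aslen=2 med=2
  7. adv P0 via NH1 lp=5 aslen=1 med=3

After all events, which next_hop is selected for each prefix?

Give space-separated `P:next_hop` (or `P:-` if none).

Op 1: best P0=- P1=NH2
Op 2: best P0=- P1=NH0
Op 3: best P0=- P1=NH0
Op 4: best P0=- P1=NH0
Op 5: best P0=- P1=NH2
Op 6: best P0=NH1 P1=NH2
Op 7: best P0=NH1 P1=NH2

Answer: P0:NH1 P1:NH2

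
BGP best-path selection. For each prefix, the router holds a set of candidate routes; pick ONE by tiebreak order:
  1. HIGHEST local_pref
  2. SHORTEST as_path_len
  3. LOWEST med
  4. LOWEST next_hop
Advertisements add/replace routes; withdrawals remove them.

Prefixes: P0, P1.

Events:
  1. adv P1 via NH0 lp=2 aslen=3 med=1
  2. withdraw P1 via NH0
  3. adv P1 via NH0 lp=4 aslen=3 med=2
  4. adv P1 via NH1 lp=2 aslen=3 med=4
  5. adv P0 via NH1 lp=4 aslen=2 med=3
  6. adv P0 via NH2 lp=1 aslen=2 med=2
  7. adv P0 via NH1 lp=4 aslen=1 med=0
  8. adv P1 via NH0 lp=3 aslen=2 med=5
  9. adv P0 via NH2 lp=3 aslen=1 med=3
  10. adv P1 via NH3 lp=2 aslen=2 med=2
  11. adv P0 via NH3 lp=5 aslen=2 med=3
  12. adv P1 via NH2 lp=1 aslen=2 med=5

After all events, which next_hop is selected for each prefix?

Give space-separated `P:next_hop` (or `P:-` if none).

Op 1: best P0=- P1=NH0
Op 2: best P0=- P1=-
Op 3: best P0=- P1=NH0
Op 4: best P0=- P1=NH0
Op 5: best P0=NH1 P1=NH0
Op 6: best P0=NH1 P1=NH0
Op 7: best P0=NH1 P1=NH0
Op 8: best P0=NH1 P1=NH0
Op 9: best P0=NH1 P1=NH0
Op 10: best P0=NH1 P1=NH0
Op 11: best P0=NH3 P1=NH0
Op 12: best P0=NH3 P1=NH0

Answer: P0:NH3 P1:NH0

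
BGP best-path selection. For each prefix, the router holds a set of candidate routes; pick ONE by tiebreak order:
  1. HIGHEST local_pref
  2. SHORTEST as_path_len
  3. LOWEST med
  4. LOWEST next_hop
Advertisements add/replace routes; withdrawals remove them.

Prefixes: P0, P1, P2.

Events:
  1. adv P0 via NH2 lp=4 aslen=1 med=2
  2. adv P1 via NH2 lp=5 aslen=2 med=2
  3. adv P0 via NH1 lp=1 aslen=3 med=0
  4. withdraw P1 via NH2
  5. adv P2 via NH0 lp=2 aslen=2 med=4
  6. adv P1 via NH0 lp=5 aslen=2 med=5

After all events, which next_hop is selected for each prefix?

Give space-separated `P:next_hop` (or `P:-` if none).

Op 1: best P0=NH2 P1=- P2=-
Op 2: best P0=NH2 P1=NH2 P2=-
Op 3: best P0=NH2 P1=NH2 P2=-
Op 4: best P0=NH2 P1=- P2=-
Op 5: best P0=NH2 P1=- P2=NH0
Op 6: best P0=NH2 P1=NH0 P2=NH0

Answer: P0:NH2 P1:NH0 P2:NH0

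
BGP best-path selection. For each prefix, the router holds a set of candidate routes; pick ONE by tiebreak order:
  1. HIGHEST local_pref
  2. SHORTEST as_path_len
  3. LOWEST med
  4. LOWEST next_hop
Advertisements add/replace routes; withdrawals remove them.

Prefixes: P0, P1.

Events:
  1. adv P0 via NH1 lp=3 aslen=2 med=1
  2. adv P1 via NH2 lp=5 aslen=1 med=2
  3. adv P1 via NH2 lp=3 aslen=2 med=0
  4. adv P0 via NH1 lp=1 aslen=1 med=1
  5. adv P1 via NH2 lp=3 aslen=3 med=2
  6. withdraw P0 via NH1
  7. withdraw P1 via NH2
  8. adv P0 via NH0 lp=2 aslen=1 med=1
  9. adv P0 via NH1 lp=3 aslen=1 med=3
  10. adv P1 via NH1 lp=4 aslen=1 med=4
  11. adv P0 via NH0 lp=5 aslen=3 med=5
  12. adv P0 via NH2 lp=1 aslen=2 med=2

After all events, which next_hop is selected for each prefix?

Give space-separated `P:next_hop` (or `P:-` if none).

Op 1: best P0=NH1 P1=-
Op 2: best P0=NH1 P1=NH2
Op 3: best P0=NH1 P1=NH2
Op 4: best P0=NH1 P1=NH2
Op 5: best P0=NH1 P1=NH2
Op 6: best P0=- P1=NH2
Op 7: best P0=- P1=-
Op 8: best P0=NH0 P1=-
Op 9: best P0=NH1 P1=-
Op 10: best P0=NH1 P1=NH1
Op 11: best P0=NH0 P1=NH1
Op 12: best P0=NH0 P1=NH1

Answer: P0:NH0 P1:NH1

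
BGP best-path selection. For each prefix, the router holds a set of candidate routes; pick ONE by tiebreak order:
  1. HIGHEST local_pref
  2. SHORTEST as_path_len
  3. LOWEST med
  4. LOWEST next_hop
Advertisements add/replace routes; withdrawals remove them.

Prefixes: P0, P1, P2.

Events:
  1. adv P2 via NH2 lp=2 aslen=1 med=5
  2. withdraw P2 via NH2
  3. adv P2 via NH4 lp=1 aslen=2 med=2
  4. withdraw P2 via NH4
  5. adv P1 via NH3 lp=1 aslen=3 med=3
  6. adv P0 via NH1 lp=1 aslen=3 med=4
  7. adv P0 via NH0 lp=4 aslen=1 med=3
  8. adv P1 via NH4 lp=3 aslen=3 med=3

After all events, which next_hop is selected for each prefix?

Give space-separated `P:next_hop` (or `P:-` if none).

Op 1: best P0=- P1=- P2=NH2
Op 2: best P0=- P1=- P2=-
Op 3: best P0=- P1=- P2=NH4
Op 4: best P0=- P1=- P2=-
Op 5: best P0=- P1=NH3 P2=-
Op 6: best P0=NH1 P1=NH3 P2=-
Op 7: best P0=NH0 P1=NH3 P2=-
Op 8: best P0=NH0 P1=NH4 P2=-

Answer: P0:NH0 P1:NH4 P2:-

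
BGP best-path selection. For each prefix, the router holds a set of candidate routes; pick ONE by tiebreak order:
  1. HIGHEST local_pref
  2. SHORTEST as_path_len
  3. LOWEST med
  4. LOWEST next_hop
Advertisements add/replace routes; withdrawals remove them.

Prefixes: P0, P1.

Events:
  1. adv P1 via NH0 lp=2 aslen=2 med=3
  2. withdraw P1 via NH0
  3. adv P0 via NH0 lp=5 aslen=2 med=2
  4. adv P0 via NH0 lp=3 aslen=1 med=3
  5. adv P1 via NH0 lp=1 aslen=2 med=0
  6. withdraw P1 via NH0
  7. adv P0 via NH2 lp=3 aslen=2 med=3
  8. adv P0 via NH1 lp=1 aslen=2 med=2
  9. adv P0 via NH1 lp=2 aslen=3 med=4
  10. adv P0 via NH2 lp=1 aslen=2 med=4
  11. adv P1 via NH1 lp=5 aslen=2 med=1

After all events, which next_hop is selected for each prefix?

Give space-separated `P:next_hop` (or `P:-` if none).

Op 1: best P0=- P1=NH0
Op 2: best P0=- P1=-
Op 3: best P0=NH0 P1=-
Op 4: best P0=NH0 P1=-
Op 5: best P0=NH0 P1=NH0
Op 6: best P0=NH0 P1=-
Op 7: best P0=NH0 P1=-
Op 8: best P0=NH0 P1=-
Op 9: best P0=NH0 P1=-
Op 10: best P0=NH0 P1=-
Op 11: best P0=NH0 P1=NH1

Answer: P0:NH0 P1:NH1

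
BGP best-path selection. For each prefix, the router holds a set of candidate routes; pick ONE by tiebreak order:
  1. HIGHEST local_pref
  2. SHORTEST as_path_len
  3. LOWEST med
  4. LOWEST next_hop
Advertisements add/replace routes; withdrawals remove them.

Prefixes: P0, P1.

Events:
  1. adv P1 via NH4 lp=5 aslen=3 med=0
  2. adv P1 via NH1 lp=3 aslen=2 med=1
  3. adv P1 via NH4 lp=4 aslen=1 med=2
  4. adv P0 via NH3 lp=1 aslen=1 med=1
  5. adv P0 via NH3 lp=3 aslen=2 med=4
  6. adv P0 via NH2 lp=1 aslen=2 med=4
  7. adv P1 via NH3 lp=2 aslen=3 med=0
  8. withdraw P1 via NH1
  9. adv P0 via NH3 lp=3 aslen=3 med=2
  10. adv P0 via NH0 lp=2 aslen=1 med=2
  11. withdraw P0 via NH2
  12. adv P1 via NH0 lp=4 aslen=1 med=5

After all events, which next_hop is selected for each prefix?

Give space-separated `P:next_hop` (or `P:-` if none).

Answer: P0:NH3 P1:NH4

Derivation:
Op 1: best P0=- P1=NH4
Op 2: best P0=- P1=NH4
Op 3: best P0=- P1=NH4
Op 4: best P0=NH3 P1=NH4
Op 5: best P0=NH3 P1=NH4
Op 6: best P0=NH3 P1=NH4
Op 7: best P0=NH3 P1=NH4
Op 8: best P0=NH3 P1=NH4
Op 9: best P0=NH3 P1=NH4
Op 10: best P0=NH3 P1=NH4
Op 11: best P0=NH3 P1=NH4
Op 12: best P0=NH3 P1=NH4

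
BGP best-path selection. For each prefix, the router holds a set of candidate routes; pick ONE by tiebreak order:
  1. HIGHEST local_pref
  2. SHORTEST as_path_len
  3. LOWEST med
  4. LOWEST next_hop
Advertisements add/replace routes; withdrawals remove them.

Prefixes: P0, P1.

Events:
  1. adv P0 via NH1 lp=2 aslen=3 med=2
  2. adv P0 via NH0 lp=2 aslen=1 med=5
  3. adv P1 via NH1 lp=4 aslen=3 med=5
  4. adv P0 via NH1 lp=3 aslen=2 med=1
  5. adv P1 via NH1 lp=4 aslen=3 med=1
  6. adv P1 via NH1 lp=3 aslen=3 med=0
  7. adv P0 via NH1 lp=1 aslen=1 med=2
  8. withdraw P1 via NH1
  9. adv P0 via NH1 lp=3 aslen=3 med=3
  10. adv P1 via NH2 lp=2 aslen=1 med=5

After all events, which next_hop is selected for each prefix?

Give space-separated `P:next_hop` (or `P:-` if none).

Answer: P0:NH1 P1:NH2

Derivation:
Op 1: best P0=NH1 P1=-
Op 2: best P0=NH0 P1=-
Op 3: best P0=NH0 P1=NH1
Op 4: best P0=NH1 P1=NH1
Op 5: best P0=NH1 P1=NH1
Op 6: best P0=NH1 P1=NH1
Op 7: best P0=NH0 P1=NH1
Op 8: best P0=NH0 P1=-
Op 9: best P0=NH1 P1=-
Op 10: best P0=NH1 P1=NH2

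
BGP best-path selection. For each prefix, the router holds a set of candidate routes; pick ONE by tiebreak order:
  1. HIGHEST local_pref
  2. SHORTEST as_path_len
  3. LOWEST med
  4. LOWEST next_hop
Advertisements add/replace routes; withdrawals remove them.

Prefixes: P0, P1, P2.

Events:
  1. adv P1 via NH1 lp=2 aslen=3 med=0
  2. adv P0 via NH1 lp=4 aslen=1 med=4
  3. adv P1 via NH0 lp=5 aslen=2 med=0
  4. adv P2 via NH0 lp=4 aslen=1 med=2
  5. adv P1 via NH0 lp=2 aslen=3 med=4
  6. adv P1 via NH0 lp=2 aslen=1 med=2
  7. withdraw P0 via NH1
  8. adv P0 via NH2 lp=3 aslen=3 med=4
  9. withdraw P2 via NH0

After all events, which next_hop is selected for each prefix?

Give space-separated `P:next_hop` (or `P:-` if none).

Op 1: best P0=- P1=NH1 P2=-
Op 2: best P0=NH1 P1=NH1 P2=-
Op 3: best P0=NH1 P1=NH0 P2=-
Op 4: best P0=NH1 P1=NH0 P2=NH0
Op 5: best P0=NH1 P1=NH1 P2=NH0
Op 6: best P0=NH1 P1=NH0 P2=NH0
Op 7: best P0=- P1=NH0 P2=NH0
Op 8: best P0=NH2 P1=NH0 P2=NH0
Op 9: best P0=NH2 P1=NH0 P2=-

Answer: P0:NH2 P1:NH0 P2:-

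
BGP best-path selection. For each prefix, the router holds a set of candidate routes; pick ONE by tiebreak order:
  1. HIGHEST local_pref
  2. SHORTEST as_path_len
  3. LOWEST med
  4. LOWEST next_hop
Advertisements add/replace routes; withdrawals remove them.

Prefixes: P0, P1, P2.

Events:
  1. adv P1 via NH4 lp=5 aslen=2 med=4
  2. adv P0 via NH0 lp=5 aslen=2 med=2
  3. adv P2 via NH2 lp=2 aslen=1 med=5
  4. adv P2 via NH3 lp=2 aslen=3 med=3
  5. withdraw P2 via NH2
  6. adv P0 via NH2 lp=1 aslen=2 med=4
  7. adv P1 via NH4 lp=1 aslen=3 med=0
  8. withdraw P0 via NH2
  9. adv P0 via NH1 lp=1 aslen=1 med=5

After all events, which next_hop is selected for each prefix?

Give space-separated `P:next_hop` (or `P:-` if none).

Op 1: best P0=- P1=NH4 P2=-
Op 2: best P0=NH0 P1=NH4 P2=-
Op 3: best P0=NH0 P1=NH4 P2=NH2
Op 4: best P0=NH0 P1=NH4 P2=NH2
Op 5: best P0=NH0 P1=NH4 P2=NH3
Op 6: best P0=NH0 P1=NH4 P2=NH3
Op 7: best P0=NH0 P1=NH4 P2=NH3
Op 8: best P0=NH0 P1=NH4 P2=NH3
Op 9: best P0=NH0 P1=NH4 P2=NH3

Answer: P0:NH0 P1:NH4 P2:NH3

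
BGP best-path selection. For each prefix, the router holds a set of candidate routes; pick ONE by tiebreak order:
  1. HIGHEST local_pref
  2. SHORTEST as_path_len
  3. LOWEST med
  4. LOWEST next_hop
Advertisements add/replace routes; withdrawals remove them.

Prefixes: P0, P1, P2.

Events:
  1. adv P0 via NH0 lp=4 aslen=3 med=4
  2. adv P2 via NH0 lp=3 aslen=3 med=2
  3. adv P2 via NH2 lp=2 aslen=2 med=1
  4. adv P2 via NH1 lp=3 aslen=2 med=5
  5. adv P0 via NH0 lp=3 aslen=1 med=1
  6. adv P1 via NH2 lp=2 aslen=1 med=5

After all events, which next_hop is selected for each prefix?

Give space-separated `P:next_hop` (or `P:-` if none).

Answer: P0:NH0 P1:NH2 P2:NH1

Derivation:
Op 1: best P0=NH0 P1=- P2=-
Op 2: best P0=NH0 P1=- P2=NH0
Op 3: best P0=NH0 P1=- P2=NH0
Op 4: best P0=NH0 P1=- P2=NH1
Op 5: best P0=NH0 P1=- P2=NH1
Op 6: best P0=NH0 P1=NH2 P2=NH1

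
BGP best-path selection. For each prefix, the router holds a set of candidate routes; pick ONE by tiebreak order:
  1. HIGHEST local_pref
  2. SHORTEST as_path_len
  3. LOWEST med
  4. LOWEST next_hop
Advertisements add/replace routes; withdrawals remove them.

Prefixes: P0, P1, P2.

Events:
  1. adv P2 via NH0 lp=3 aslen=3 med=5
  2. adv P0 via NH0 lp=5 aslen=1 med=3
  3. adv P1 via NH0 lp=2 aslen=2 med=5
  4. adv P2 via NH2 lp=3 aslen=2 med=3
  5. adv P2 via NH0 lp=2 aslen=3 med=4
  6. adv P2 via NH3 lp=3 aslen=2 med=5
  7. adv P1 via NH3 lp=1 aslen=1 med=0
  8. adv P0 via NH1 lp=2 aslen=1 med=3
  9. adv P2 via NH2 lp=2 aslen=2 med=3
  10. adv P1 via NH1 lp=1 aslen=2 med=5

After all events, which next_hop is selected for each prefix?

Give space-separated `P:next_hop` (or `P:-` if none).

Answer: P0:NH0 P1:NH0 P2:NH3

Derivation:
Op 1: best P0=- P1=- P2=NH0
Op 2: best P0=NH0 P1=- P2=NH0
Op 3: best P0=NH0 P1=NH0 P2=NH0
Op 4: best P0=NH0 P1=NH0 P2=NH2
Op 5: best P0=NH0 P1=NH0 P2=NH2
Op 6: best P0=NH0 P1=NH0 P2=NH2
Op 7: best P0=NH0 P1=NH0 P2=NH2
Op 8: best P0=NH0 P1=NH0 P2=NH2
Op 9: best P0=NH0 P1=NH0 P2=NH3
Op 10: best P0=NH0 P1=NH0 P2=NH3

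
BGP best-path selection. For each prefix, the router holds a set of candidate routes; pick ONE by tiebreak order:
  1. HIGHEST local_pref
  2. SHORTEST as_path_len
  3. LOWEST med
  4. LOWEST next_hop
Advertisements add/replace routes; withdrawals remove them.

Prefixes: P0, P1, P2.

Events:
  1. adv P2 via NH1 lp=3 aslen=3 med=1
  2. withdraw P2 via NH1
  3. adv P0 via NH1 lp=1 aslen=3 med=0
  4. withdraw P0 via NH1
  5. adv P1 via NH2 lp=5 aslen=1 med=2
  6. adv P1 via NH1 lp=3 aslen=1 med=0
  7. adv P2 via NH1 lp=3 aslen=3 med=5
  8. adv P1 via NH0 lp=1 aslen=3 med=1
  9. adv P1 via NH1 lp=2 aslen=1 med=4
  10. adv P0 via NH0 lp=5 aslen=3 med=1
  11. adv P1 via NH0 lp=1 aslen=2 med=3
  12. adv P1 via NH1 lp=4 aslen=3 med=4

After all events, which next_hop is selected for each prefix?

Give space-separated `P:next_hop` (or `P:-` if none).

Op 1: best P0=- P1=- P2=NH1
Op 2: best P0=- P1=- P2=-
Op 3: best P0=NH1 P1=- P2=-
Op 4: best P0=- P1=- P2=-
Op 5: best P0=- P1=NH2 P2=-
Op 6: best P0=- P1=NH2 P2=-
Op 7: best P0=- P1=NH2 P2=NH1
Op 8: best P0=- P1=NH2 P2=NH1
Op 9: best P0=- P1=NH2 P2=NH1
Op 10: best P0=NH0 P1=NH2 P2=NH1
Op 11: best P0=NH0 P1=NH2 P2=NH1
Op 12: best P0=NH0 P1=NH2 P2=NH1

Answer: P0:NH0 P1:NH2 P2:NH1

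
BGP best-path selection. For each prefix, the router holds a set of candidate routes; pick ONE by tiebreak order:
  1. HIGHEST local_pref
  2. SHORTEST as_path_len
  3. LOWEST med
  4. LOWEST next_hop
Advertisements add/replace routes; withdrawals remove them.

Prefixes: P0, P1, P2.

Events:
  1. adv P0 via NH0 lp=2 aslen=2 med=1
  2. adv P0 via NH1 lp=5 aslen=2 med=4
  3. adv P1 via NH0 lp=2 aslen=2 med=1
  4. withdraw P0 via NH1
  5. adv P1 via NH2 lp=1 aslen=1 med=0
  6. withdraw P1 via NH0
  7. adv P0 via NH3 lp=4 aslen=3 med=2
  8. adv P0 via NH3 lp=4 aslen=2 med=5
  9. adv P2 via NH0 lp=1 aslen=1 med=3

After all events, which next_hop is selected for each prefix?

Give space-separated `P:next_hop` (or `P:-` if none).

Answer: P0:NH3 P1:NH2 P2:NH0

Derivation:
Op 1: best P0=NH0 P1=- P2=-
Op 2: best P0=NH1 P1=- P2=-
Op 3: best P0=NH1 P1=NH0 P2=-
Op 4: best P0=NH0 P1=NH0 P2=-
Op 5: best P0=NH0 P1=NH0 P2=-
Op 6: best P0=NH0 P1=NH2 P2=-
Op 7: best P0=NH3 P1=NH2 P2=-
Op 8: best P0=NH3 P1=NH2 P2=-
Op 9: best P0=NH3 P1=NH2 P2=NH0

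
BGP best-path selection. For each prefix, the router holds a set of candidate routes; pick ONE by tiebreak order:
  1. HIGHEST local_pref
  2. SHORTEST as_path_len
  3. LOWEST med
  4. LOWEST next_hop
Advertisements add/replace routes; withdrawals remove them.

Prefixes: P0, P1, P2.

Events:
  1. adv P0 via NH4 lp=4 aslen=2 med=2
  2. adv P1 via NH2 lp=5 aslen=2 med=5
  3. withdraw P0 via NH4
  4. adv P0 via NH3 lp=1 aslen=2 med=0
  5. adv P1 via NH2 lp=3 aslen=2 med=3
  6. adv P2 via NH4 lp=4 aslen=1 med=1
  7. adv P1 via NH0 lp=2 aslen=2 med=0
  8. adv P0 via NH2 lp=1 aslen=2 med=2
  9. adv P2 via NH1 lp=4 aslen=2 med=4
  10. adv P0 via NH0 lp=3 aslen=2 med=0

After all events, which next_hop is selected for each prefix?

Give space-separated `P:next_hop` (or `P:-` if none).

Answer: P0:NH0 P1:NH2 P2:NH4

Derivation:
Op 1: best P0=NH4 P1=- P2=-
Op 2: best P0=NH4 P1=NH2 P2=-
Op 3: best P0=- P1=NH2 P2=-
Op 4: best P0=NH3 P1=NH2 P2=-
Op 5: best P0=NH3 P1=NH2 P2=-
Op 6: best P0=NH3 P1=NH2 P2=NH4
Op 7: best P0=NH3 P1=NH2 P2=NH4
Op 8: best P0=NH3 P1=NH2 P2=NH4
Op 9: best P0=NH3 P1=NH2 P2=NH4
Op 10: best P0=NH0 P1=NH2 P2=NH4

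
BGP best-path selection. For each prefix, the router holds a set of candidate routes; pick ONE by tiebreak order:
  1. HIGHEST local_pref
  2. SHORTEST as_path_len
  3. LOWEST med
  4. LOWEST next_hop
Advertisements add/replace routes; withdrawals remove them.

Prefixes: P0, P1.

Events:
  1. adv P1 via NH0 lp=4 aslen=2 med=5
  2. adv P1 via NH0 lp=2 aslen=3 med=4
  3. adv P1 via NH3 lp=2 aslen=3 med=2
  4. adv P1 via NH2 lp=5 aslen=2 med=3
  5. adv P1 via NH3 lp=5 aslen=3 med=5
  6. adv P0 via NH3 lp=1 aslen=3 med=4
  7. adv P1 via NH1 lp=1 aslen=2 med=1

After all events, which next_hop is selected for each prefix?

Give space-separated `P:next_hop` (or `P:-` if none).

Op 1: best P0=- P1=NH0
Op 2: best P0=- P1=NH0
Op 3: best P0=- P1=NH3
Op 4: best P0=- P1=NH2
Op 5: best P0=- P1=NH2
Op 6: best P0=NH3 P1=NH2
Op 7: best P0=NH3 P1=NH2

Answer: P0:NH3 P1:NH2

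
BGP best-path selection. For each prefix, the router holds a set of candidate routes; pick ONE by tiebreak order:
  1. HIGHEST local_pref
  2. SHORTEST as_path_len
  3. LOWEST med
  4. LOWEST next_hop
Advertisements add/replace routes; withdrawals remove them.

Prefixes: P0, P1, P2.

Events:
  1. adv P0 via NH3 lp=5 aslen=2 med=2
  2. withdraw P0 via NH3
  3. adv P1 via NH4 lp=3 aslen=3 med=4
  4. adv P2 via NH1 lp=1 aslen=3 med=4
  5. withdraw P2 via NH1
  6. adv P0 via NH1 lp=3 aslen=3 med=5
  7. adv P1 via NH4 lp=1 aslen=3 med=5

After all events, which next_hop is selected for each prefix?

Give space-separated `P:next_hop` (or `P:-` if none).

Answer: P0:NH1 P1:NH4 P2:-

Derivation:
Op 1: best P0=NH3 P1=- P2=-
Op 2: best P0=- P1=- P2=-
Op 3: best P0=- P1=NH4 P2=-
Op 4: best P0=- P1=NH4 P2=NH1
Op 5: best P0=- P1=NH4 P2=-
Op 6: best P0=NH1 P1=NH4 P2=-
Op 7: best P0=NH1 P1=NH4 P2=-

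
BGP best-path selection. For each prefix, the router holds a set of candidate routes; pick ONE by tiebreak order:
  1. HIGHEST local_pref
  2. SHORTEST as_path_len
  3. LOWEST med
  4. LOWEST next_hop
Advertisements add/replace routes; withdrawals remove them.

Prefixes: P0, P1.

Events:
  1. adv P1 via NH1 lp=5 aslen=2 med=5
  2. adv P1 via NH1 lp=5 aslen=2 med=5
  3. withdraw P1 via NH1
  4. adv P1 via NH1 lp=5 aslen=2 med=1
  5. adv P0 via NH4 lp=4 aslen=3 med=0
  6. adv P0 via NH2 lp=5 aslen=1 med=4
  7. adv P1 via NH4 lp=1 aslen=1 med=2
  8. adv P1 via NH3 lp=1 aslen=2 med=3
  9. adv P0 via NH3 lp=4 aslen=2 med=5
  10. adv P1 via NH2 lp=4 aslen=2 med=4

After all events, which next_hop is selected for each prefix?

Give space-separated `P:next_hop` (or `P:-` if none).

Op 1: best P0=- P1=NH1
Op 2: best P0=- P1=NH1
Op 3: best P0=- P1=-
Op 4: best P0=- P1=NH1
Op 5: best P0=NH4 P1=NH1
Op 6: best P0=NH2 P1=NH1
Op 7: best P0=NH2 P1=NH1
Op 8: best P0=NH2 P1=NH1
Op 9: best P0=NH2 P1=NH1
Op 10: best P0=NH2 P1=NH1

Answer: P0:NH2 P1:NH1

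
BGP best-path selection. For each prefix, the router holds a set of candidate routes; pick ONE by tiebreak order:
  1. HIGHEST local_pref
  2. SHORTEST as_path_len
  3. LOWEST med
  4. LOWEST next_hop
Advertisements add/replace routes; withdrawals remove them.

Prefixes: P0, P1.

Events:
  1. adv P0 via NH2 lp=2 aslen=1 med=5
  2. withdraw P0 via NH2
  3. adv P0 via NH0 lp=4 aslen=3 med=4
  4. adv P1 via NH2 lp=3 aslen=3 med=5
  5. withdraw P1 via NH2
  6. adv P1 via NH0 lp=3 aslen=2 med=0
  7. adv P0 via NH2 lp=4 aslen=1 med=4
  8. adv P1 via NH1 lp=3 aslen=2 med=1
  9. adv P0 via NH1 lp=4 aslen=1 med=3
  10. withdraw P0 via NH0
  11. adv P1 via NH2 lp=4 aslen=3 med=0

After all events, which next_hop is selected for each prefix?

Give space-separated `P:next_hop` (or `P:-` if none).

Op 1: best P0=NH2 P1=-
Op 2: best P0=- P1=-
Op 3: best P0=NH0 P1=-
Op 4: best P0=NH0 P1=NH2
Op 5: best P0=NH0 P1=-
Op 6: best P0=NH0 P1=NH0
Op 7: best P0=NH2 P1=NH0
Op 8: best P0=NH2 P1=NH0
Op 9: best P0=NH1 P1=NH0
Op 10: best P0=NH1 P1=NH0
Op 11: best P0=NH1 P1=NH2

Answer: P0:NH1 P1:NH2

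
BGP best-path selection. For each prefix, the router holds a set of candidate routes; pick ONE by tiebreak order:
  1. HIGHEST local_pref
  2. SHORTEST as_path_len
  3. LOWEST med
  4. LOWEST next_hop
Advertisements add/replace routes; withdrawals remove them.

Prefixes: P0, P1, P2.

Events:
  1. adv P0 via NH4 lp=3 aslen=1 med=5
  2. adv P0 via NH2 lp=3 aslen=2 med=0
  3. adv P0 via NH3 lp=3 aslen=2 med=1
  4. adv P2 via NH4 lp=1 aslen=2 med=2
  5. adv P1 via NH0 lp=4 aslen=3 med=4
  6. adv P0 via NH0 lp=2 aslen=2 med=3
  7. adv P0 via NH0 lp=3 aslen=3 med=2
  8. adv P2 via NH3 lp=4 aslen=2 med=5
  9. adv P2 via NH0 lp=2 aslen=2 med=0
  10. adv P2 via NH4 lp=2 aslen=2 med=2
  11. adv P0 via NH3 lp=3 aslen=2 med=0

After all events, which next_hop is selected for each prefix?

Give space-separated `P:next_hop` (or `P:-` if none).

Answer: P0:NH4 P1:NH0 P2:NH3

Derivation:
Op 1: best P0=NH4 P1=- P2=-
Op 2: best P0=NH4 P1=- P2=-
Op 3: best P0=NH4 P1=- P2=-
Op 4: best P0=NH4 P1=- P2=NH4
Op 5: best P0=NH4 P1=NH0 P2=NH4
Op 6: best P0=NH4 P1=NH0 P2=NH4
Op 7: best P0=NH4 P1=NH0 P2=NH4
Op 8: best P0=NH4 P1=NH0 P2=NH3
Op 9: best P0=NH4 P1=NH0 P2=NH3
Op 10: best P0=NH4 P1=NH0 P2=NH3
Op 11: best P0=NH4 P1=NH0 P2=NH3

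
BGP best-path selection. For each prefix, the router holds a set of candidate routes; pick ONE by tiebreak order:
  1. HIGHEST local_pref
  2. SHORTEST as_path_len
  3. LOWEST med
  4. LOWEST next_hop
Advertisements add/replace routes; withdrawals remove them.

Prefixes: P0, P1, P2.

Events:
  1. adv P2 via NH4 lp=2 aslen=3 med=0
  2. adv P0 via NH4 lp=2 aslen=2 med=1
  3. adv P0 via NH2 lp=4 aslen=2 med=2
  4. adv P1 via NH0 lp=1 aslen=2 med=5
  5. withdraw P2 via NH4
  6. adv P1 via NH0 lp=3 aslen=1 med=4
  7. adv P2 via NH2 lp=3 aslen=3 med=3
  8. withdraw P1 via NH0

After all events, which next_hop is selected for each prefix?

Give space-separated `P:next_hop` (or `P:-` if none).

Op 1: best P0=- P1=- P2=NH4
Op 2: best P0=NH4 P1=- P2=NH4
Op 3: best P0=NH2 P1=- P2=NH4
Op 4: best P0=NH2 P1=NH0 P2=NH4
Op 5: best P0=NH2 P1=NH0 P2=-
Op 6: best P0=NH2 P1=NH0 P2=-
Op 7: best P0=NH2 P1=NH0 P2=NH2
Op 8: best P0=NH2 P1=- P2=NH2

Answer: P0:NH2 P1:- P2:NH2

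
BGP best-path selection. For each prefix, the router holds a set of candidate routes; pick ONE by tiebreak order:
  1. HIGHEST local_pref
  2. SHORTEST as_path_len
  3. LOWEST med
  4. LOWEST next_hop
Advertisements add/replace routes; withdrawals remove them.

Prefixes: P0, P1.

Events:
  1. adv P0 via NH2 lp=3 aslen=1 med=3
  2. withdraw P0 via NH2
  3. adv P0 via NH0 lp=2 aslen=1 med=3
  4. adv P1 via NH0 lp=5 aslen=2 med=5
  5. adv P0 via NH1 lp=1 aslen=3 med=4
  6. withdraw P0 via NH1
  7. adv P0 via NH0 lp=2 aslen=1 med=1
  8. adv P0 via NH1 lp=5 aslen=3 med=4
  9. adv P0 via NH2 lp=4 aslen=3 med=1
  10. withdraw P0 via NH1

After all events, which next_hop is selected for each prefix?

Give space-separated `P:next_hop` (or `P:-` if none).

Answer: P0:NH2 P1:NH0

Derivation:
Op 1: best P0=NH2 P1=-
Op 2: best P0=- P1=-
Op 3: best P0=NH0 P1=-
Op 4: best P0=NH0 P1=NH0
Op 5: best P0=NH0 P1=NH0
Op 6: best P0=NH0 P1=NH0
Op 7: best P0=NH0 P1=NH0
Op 8: best P0=NH1 P1=NH0
Op 9: best P0=NH1 P1=NH0
Op 10: best P0=NH2 P1=NH0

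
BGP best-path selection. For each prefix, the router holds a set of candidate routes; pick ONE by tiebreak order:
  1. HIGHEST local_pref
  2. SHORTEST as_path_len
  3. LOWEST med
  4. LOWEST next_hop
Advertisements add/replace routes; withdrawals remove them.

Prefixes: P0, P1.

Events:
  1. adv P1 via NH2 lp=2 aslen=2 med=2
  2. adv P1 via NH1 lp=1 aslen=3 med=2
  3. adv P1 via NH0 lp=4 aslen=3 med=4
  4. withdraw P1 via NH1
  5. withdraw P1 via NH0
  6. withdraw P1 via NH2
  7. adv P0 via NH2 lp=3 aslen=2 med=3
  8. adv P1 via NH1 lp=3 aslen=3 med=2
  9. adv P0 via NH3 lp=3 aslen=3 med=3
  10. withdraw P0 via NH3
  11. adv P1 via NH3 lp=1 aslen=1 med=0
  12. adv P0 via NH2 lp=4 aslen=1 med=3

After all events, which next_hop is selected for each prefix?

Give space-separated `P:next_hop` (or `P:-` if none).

Op 1: best P0=- P1=NH2
Op 2: best P0=- P1=NH2
Op 3: best P0=- P1=NH0
Op 4: best P0=- P1=NH0
Op 5: best P0=- P1=NH2
Op 6: best P0=- P1=-
Op 7: best P0=NH2 P1=-
Op 8: best P0=NH2 P1=NH1
Op 9: best P0=NH2 P1=NH1
Op 10: best P0=NH2 P1=NH1
Op 11: best P0=NH2 P1=NH1
Op 12: best P0=NH2 P1=NH1

Answer: P0:NH2 P1:NH1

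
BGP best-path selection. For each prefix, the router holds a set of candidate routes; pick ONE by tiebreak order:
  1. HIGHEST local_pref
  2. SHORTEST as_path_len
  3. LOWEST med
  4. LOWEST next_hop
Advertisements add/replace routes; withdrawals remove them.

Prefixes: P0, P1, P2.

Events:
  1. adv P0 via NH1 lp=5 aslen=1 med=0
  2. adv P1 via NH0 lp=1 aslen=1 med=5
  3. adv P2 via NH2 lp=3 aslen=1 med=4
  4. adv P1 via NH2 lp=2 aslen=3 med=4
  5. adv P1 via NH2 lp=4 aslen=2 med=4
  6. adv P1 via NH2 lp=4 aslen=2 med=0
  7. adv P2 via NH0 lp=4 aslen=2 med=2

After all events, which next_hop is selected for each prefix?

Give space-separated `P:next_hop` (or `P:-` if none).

Answer: P0:NH1 P1:NH2 P2:NH0

Derivation:
Op 1: best P0=NH1 P1=- P2=-
Op 2: best P0=NH1 P1=NH0 P2=-
Op 3: best P0=NH1 P1=NH0 P2=NH2
Op 4: best P0=NH1 P1=NH2 P2=NH2
Op 5: best P0=NH1 P1=NH2 P2=NH2
Op 6: best P0=NH1 P1=NH2 P2=NH2
Op 7: best P0=NH1 P1=NH2 P2=NH0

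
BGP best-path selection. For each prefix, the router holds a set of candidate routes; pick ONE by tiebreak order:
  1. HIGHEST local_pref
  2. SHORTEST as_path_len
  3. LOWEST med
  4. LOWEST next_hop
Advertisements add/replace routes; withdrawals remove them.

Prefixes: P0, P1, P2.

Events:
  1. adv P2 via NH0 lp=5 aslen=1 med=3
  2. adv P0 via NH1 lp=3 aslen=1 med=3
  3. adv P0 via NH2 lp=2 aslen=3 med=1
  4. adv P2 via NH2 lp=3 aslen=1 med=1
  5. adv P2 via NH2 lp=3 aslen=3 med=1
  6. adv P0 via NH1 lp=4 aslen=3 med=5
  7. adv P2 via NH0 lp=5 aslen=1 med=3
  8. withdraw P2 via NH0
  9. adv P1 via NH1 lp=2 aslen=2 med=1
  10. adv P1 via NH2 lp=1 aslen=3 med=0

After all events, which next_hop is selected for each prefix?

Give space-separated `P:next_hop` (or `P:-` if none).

Answer: P0:NH1 P1:NH1 P2:NH2

Derivation:
Op 1: best P0=- P1=- P2=NH0
Op 2: best P0=NH1 P1=- P2=NH0
Op 3: best P0=NH1 P1=- P2=NH0
Op 4: best P0=NH1 P1=- P2=NH0
Op 5: best P0=NH1 P1=- P2=NH0
Op 6: best P0=NH1 P1=- P2=NH0
Op 7: best P0=NH1 P1=- P2=NH0
Op 8: best P0=NH1 P1=- P2=NH2
Op 9: best P0=NH1 P1=NH1 P2=NH2
Op 10: best P0=NH1 P1=NH1 P2=NH2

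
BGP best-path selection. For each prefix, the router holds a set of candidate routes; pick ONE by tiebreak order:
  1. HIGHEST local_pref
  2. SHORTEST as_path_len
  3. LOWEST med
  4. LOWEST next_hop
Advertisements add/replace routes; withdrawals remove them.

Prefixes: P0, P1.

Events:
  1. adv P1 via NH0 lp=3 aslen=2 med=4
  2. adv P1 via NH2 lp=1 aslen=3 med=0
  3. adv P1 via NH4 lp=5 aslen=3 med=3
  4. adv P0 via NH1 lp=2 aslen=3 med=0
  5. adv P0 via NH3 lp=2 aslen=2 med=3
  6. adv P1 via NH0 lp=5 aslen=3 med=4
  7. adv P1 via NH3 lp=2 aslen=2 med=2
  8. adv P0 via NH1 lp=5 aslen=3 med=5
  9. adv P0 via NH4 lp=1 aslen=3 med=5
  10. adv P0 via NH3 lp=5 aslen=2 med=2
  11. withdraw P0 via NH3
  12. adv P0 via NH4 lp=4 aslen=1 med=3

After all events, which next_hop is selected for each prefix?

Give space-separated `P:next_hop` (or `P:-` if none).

Op 1: best P0=- P1=NH0
Op 2: best P0=- P1=NH0
Op 3: best P0=- P1=NH4
Op 4: best P0=NH1 P1=NH4
Op 5: best P0=NH3 P1=NH4
Op 6: best P0=NH3 P1=NH4
Op 7: best P0=NH3 P1=NH4
Op 8: best P0=NH1 P1=NH4
Op 9: best P0=NH1 P1=NH4
Op 10: best P0=NH3 P1=NH4
Op 11: best P0=NH1 P1=NH4
Op 12: best P0=NH1 P1=NH4

Answer: P0:NH1 P1:NH4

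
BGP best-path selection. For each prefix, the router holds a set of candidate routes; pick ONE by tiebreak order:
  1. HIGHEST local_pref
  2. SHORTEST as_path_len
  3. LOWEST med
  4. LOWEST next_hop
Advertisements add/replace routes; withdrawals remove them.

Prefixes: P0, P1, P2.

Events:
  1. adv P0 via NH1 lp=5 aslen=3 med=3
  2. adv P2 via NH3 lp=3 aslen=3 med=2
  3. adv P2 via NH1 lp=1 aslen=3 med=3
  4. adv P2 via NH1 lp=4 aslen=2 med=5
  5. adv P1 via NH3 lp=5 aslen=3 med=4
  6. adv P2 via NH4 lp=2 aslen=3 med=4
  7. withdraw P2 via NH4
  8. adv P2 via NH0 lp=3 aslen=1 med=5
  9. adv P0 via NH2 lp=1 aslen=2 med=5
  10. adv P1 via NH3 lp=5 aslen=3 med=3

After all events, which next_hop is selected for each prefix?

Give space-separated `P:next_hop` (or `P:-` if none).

Answer: P0:NH1 P1:NH3 P2:NH1

Derivation:
Op 1: best P0=NH1 P1=- P2=-
Op 2: best P0=NH1 P1=- P2=NH3
Op 3: best P0=NH1 P1=- P2=NH3
Op 4: best P0=NH1 P1=- P2=NH1
Op 5: best P0=NH1 P1=NH3 P2=NH1
Op 6: best P0=NH1 P1=NH3 P2=NH1
Op 7: best P0=NH1 P1=NH3 P2=NH1
Op 8: best P0=NH1 P1=NH3 P2=NH1
Op 9: best P0=NH1 P1=NH3 P2=NH1
Op 10: best P0=NH1 P1=NH3 P2=NH1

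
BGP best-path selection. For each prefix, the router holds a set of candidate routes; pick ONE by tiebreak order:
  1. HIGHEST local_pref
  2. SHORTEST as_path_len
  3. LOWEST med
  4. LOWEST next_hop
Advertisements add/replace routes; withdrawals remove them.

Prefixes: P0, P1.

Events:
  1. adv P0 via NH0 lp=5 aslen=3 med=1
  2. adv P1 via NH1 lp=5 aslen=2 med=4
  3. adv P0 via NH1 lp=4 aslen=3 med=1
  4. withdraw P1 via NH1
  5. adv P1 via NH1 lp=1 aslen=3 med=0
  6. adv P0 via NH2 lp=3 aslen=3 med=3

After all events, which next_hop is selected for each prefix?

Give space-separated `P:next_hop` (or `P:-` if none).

Op 1: best P0=NH0 P1=-
Op 2: best P0=NH0 P1=NH1
Op 3: best P0=NH0 P1=NH1
Op 4: best P0=NH0 P1=-
Op 5: best P0=NH0 P1=NH1
Op 6: best P0=NH0 P1=NH1

Answer: P0:NH0 P1:NH1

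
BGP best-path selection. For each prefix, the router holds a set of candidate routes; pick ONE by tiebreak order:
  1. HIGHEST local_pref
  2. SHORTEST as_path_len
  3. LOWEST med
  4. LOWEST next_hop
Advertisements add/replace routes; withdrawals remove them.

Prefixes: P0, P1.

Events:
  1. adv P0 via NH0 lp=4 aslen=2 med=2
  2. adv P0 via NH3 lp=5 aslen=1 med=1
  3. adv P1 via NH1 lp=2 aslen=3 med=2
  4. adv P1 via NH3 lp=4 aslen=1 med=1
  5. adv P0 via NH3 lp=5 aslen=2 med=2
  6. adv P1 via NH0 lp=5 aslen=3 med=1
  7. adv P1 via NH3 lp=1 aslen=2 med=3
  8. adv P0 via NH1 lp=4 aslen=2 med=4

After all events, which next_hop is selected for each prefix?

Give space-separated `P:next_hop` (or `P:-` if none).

Answer: P0:NH3 P1:NH0

Derivation:
Op 1: best P0=NH0 P1=-
Op 2: best P0=NH3 P1=-
Op 3: best P0=NH3 P1=NH1
Op 4: best P0=NH3 P1=NH3
Op 5: best P0=NH3 P1=NH3
Op 6: best P0=NH3 P1=NH0
Op 7: best P0=NH3 P1=NH0
Op 8: best P0=NH3 P1=NH0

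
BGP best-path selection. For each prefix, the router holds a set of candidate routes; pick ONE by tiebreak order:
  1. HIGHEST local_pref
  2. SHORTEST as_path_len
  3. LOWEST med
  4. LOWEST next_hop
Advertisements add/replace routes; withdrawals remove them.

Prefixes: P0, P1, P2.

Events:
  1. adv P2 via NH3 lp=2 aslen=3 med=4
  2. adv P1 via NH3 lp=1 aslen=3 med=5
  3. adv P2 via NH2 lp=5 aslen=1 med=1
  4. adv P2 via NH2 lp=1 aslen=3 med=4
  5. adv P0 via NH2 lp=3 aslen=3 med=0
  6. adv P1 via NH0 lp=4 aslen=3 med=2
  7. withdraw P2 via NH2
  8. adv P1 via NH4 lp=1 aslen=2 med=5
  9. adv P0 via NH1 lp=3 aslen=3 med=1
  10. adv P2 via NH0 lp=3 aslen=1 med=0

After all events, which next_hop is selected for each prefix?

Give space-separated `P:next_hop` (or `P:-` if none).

Answer: P0:NH2 P1:NH0 P2:NH0

Derivation:
Op 1: best P0=- P1=- P2=NH3
Op 2: best P0=- P1=NH3 P2=NH3
Op 3: best P0=- P1=NH3 P2=NH2
Op 4: best P0=- P1=NH3 P2=NH3
Op 5: best P0=NH2 P1=NH3 P2=NH3
Op 6: best P0=NH2 P1=NH0 P2=NH3
Op 7: best P0=NH2 P1=NH0 P2=NH3
Op 8: best P0=NH2 P1=NH0 P2=NH3
Op 9: best P0=NH2 P1=NH0 P2=NH3
Op 10: best P0=NH2 P1=NH0 P2=NH0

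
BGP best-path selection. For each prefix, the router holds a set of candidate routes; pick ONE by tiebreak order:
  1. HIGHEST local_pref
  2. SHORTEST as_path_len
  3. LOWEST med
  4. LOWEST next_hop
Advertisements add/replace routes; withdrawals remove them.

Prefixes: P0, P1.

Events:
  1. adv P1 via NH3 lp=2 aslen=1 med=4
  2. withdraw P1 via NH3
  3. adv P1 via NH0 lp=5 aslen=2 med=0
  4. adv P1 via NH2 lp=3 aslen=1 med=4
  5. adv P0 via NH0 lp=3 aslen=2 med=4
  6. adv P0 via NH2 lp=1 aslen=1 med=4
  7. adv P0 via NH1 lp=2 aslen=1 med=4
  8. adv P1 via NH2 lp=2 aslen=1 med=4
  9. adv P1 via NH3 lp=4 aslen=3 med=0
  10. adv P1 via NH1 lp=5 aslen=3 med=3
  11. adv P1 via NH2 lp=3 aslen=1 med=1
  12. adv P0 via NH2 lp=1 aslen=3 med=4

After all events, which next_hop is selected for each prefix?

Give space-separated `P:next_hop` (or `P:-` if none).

Answer: P0:NH0 P1:NH0

Derivation:
Op 1: best P0=- P1=NH3
Op 2: best P0=- P1=-
Op 3: best P0=- P1=NH0
Op 4: best P0=- P1=NH0
Op 5: best P0=NH0 P1=NH0
Op 6: best P0=NH0 P1=NH0
Op 7: best P0=NH0 P1=NH0
Op 8: best P0=NH0 P1=NH0
Op 9: best P0=NH0 P1=NH0
Op 10: best P0=NH0 P1=NH0
Op 11: best P0=NH0 P1=NH0
Op 12: best P0=NH0 P1=NH0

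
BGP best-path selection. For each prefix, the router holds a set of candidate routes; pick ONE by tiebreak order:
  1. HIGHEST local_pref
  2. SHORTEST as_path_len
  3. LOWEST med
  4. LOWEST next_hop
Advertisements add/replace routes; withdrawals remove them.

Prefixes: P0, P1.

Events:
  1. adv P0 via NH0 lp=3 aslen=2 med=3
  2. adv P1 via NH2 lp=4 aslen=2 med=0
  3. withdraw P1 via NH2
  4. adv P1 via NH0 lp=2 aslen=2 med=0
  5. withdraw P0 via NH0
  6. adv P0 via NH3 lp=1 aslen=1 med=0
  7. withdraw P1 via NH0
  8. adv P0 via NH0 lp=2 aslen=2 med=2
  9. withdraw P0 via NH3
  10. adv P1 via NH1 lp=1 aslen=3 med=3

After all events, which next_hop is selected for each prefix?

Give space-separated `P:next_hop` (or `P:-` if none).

Answer: P0:NH0 P1:NH1

Derivation:
Op 1: best P0=NH0 P1=-
Op 2: best P0=NH0 P1=NH2
Op 3: best P0=NH0 P1=-
Op 4: best P0=NH0 P1=NH0
Op 5: best P0=- P1=NH0
Op 6: best P0=NH3 P1=NH0
Op 7: best P0=NH3 P1=-
Op 8: best P0=NH0 P1=-
Op 9: best P0=NH0 P1=-
Op 10: best P0=NH0 P1=NH1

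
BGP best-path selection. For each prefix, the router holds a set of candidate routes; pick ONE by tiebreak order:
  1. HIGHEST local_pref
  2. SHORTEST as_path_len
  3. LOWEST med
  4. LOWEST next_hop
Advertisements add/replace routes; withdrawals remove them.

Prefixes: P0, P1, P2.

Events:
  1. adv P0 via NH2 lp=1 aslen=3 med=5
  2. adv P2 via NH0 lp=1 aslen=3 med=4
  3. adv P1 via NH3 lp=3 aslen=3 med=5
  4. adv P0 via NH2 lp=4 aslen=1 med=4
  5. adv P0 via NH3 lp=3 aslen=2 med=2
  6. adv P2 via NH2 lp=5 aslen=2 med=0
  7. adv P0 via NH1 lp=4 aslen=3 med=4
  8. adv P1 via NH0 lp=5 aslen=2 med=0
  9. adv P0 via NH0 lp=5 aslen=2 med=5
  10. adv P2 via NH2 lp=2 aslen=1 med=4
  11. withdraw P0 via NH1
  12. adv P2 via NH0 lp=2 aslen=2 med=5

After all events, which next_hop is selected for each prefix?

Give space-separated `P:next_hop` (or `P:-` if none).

Op 1: best P0=NH2 P1=- P2=-
Op 2: best P0=NH2 P1=- P2=NH0
Op 3: best P0=NH2 P1=NH3 P2=NH0
Op 4: best P0=NH2 P1=NH3 P2=NH0
Op 5: best P0=NH2 P1=NH3 P2=NH0
Op 6: best P0=NH2 P1=NH3 P2=NH2
Op 7: best P0=NH2 P1=NH3 P2=NH2
Op 8: best P0=NH2 P1=NH0 P2=NH2
Op 9: best P0=NH0 P1=NH0 P2=NH2
Op 10: best P0=NH0 P1=NH0 P2=NH2
Op 11: best P0=NH0 P1=NH0 P2=NH2
Op 12: best P0=NH0 P1=NH0 P2=NH2

Answer: P0:NH0 P1:NH0 P2:NH2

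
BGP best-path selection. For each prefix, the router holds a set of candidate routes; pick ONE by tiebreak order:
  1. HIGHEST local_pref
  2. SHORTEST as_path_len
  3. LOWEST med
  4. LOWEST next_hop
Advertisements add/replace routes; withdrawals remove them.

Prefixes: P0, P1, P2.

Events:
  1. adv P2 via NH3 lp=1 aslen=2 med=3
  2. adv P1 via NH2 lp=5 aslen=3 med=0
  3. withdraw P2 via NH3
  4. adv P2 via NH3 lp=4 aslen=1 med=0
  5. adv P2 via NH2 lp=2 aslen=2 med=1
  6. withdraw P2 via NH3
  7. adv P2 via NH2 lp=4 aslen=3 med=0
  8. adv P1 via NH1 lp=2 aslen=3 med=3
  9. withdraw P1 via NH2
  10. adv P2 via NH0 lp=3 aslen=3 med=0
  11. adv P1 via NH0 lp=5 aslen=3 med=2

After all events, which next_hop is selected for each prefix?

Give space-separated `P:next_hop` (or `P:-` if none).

Op 1: best P0=- P1=- P2=NH3
Op 2: best P0=- P1=NH2 P2=NH3
Op 3: best P0=- P1=NH2 P2=-
Op 4: best P0=- P1=NH2 P2=NH3
Op 5: best P0=- P1=NH2 P2=NH3
Op 6: best P0=- P1=NH2 P2=NH2
Op 7: best P0=- P1=NH2 P2=NH2
Op 8: best P0=- P1=NH2 P2=NH2
Op 9: best P0=- P1=NH1 P2=NH2
Op 10: best P0=- P1=NH1 P2=NH2
Op 11: best P0=- P1=NH0 P2=NH2

Answer: P0:- P1:NH0 P2:NH2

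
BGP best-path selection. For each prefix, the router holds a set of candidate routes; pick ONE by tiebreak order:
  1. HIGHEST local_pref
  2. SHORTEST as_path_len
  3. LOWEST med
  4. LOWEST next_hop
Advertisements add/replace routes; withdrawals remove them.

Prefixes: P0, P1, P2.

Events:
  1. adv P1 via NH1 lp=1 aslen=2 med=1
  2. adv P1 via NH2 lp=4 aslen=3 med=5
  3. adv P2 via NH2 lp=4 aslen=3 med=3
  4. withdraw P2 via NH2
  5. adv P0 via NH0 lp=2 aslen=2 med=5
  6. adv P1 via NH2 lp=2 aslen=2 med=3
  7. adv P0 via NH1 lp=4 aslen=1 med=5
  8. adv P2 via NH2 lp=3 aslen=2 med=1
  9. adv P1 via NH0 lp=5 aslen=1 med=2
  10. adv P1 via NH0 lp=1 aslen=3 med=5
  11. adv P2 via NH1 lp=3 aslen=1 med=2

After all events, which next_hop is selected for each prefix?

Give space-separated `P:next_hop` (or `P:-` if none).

Op 1: best P0=- P1=NH1 P2=-
Op 2: best P0=- P1=NH2 P2=-
Op 3: best P0=- P1=NH2 P2=NH2
Op 4: best P0=- P1=NH2 P2=-
Op 5: best P0=NH0 P1=NH2 P2=-
Op 6: best P0=NH0 P1=NH2 P2=-
Op 7: best P0=NH1 P1=NH2 P2=-
Op 8: best P0=NH1 P1=NH2 P2=NH2
Op 9: best P0=NH1 P1=NH0 P2=NH2
Op 10: best P0=NH1 P1=NH2 P2=NH2
Op 11: best P0=NH1 P1=NH2 P2=NH1

Answer: P0:NH1 P1:NH2 P2:NH1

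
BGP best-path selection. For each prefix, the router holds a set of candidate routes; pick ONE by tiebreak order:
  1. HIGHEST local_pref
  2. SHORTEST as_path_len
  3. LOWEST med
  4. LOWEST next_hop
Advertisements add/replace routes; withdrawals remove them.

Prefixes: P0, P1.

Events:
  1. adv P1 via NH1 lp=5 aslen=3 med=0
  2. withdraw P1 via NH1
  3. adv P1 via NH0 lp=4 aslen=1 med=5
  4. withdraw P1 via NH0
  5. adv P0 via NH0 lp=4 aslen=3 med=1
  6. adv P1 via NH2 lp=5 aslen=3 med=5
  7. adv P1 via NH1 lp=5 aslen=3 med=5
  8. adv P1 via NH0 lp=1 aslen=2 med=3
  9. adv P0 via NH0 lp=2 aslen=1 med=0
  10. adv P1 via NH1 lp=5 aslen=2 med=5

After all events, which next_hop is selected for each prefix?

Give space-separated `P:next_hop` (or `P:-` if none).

Op 1: best P0=- P1=NH1
Op 2: best P0=- P1=-
Op 3: best P0=- P1=NH0
Op 4: best P0=- P1=-
Op 5: best P0=NH0 P1=-
Op 6: best P0=NH0 P1=NH2
Op 7: best P0=NH0 P1=NH1
Op 8: best P0=NH0 P1=NH1
Op 9: best P0=NH0 P1=NH1
Op 10: best P0=NH0 P1=NH1

Answer: P0:NH0 P1:NH1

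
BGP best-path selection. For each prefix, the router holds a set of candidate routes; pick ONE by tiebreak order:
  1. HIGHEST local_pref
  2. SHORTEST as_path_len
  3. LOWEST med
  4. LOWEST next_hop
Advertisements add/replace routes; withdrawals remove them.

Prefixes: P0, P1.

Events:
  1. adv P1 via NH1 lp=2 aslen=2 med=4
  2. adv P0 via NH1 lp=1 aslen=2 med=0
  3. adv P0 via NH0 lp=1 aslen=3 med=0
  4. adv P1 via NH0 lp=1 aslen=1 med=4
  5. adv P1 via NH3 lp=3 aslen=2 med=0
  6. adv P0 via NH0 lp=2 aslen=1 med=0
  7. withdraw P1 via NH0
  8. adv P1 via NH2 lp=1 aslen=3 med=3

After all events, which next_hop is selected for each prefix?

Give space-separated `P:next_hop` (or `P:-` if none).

Answer: P0:NH0 P1:NH3

Derivation:
Op 1: best P0=- P1=NH1
Op 2: best P0=NH1 P1=NH1
Op 3: best P0=NH1 P1=NH1
Op 4: best P0=NH1 P1=NH1
Op 5: best P0=NH1 P1=NH3
Op 6: best P0=NH0 P1=NH3
Op 7: best P0=NH0 P1=NH3
Op 8: best P0=NH0 P1=NH3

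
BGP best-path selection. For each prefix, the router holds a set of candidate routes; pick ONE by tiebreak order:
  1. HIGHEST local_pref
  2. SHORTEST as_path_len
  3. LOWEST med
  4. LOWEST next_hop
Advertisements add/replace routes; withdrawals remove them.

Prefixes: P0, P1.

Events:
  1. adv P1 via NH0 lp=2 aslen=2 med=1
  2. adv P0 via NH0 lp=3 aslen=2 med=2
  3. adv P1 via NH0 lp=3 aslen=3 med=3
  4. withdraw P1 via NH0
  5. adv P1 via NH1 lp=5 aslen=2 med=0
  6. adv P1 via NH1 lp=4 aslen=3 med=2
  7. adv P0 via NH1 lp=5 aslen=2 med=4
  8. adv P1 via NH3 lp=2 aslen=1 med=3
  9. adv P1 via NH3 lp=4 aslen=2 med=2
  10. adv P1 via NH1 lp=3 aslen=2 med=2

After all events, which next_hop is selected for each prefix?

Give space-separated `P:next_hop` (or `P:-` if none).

Op 1: best P0=- P1=NH0
Op 2: best P0=NH0 P1=NH0
Op 3: best P0=NH0 P1=NH0
Op 4: best P0=NH0 P1=-
Op 5: best P0=NH0 P1=NH1
Op 6: best P0=NH0 P1=NH1
Op 7: best P0=NH1 P1=NH1
Op 8: best P0=NH1 P1=NH1
Op 9: best P0=NH1 P1=NH3
Op 10: best P0=NH1 P1=NH3

Answer: P0:NH1 P1:NH3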